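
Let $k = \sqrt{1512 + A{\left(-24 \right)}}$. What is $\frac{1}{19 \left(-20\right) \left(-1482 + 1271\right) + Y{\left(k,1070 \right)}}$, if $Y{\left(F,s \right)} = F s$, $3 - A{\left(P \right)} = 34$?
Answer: $\frac{4009}{236661775} - \frac{107 \sqrt{1481}}{473323550} \approx 8.2401 \cdot 10^{-6}$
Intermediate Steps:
$A{\left(P \right)} = -31$ ($A{\left(P \right)} = 3 - 34 = -31$)
$k = \sqrt{1481}$ ($k = \sqrt{1512 - 31} = \sqrt{1481} \approx 38.484$)
$\frac{1}{19 \left(-20\right) \left(-1482 + 1271\right) + Y{\left(k,1070 \right)}} = \frac{1}{19 \left(-20\right) \left(-1482 + 1271\right) + \sqrt{1481} \cdot 1070} = \frac{1}{\left(-380\right) \left(-211\right) + 1070 \sqrt{1481}} = \frac{1}{80180 + 1070 \sqrt{1481}}$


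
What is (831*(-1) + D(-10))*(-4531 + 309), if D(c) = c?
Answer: 3550702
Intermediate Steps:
(831*(-1) + D(-10))*(-4531 + 309) = (831*(-1) - 10)*(-4531 + 309) = (-831 - 10)*(-4222) = -841*(-4222) = 3550702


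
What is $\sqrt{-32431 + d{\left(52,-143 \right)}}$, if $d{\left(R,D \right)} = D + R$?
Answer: $i \sqrt{32522} \approx 180.34 i$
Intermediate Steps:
$\sqrt{-32431 + d{\left(52,-143 \right)}} = \sqrt{-32431 + \left(-143 + 52\right)} = \sqrt{-32431 - 91} = \sqrt{-32522} = i \sqrt{32522}$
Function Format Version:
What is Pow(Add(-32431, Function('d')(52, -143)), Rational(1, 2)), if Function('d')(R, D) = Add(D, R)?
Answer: Mul(I, Pow(32522, Rational(1, 2))) ≈ Mul(180.34, I)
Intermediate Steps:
Pow(Add(-32431, Function('d')(52, -143)), Rational(1, 2)) = Pow(Add(-32431, Add(-143, 52)), Rational(1, 2)) = Pow(Add(-32431, -91), Rational(1, 2)) = Pow(-32522, Rational(1, 2)) = Mul(I, Pow(32522, Rational(1, 2)))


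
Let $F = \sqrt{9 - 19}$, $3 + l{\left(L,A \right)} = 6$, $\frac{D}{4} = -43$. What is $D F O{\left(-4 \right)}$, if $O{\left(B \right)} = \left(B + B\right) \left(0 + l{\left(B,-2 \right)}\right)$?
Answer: $4128 i \sqrt{10} \approx 13054.0 i$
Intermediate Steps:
$D = -172$ ($D = 4 \left(-43\right) = -172$)
$l{\left(L,A \right)} = 3$ ($l{\left(L,A \right)} = -3 + 6 = 3$)
$F = i \sqrt{10}$ ($F = \sqrt{-10} = i \sqrt{10} \approx 3.1623 i$)
$O{\left(B \right)} = 6 B$ ($O{\left(B \right)} = \left(B + B\right) \left(0 + 3\right) = 2 B 3 = 6 B$)
$D F O{\left(-4 \right)} = - 172 i \sqrt{10} \cdot 6 \left(-4\right) = - 172 i \sqrt{10} \left(-24\right) = 4128 i \sqrt{10}$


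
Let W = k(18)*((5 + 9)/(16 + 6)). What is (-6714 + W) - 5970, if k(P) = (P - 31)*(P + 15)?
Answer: -12957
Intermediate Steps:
k(P) = (-31 + P)*(15 + P)
W = -273 (W = (-465 + 18**2 - 16*18)*((5 + 9)/(16 + 6)) = (-465 + 324 - 288)*(14/22) = -6006/22 = -429*7/11 = -273)
(-6714 + W) - 5970 = (-6714 - 273) - 5970 = -6987 - 5970 = -12957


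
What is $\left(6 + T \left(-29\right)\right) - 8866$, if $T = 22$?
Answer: $-9498$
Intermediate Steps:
$\left(6 + T \left(-29\right)\right) - 8866 = \left(6 + 22 \left(-29\right)\right) - 8866 = \left(6 - 638\right) - 8866 = -632 - 8866 = -9498$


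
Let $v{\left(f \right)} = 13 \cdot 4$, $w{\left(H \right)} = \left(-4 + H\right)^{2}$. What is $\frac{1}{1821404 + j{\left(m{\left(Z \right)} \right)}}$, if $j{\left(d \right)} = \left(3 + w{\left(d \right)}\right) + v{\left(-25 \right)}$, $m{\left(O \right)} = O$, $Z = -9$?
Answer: $\frac{1}{1821628} \approx 5.4896 \cdot 10^{-7}$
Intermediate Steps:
$v{\left(f \right)} = 52$
$j{\left(d \right)} = 55 + \left(-4 + d\right)^{2}$ ($j{\left(d \right)} = \left(3 + \left(-4 + d\right)^{2}\right) + 52 = 55 + \left(-4 + d\right)^{2}$)
$\frac{1}{1821404 + j{\left(m{\left(Z \right)} \right)}} = \frac{1}{1821404 + \left(55 + \left(-4 - 9\right)^{2}\right)} = \frac{1}{1821404 + \left(55 + \left(-13\right)^{2}\right)} = \frac{1}{1821404 + \left(55 + 169\right)} = \frac{1}{1821404 + 224} = \frac{1}{1821628}$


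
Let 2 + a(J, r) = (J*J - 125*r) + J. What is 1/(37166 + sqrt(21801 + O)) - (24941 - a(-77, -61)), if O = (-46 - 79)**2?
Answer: -7918844568707/690637065 - sqrt(37426)/1381274130 ≈ -11466.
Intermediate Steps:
O = 15625 (O = (-125)**2 = 15625)
a(J, r) = -2 + J + J**2 - 125*r (a(J, r) = -2 + ((J*J - 125*r) + J) = -2 + ((J**2 - 125*r) + J) = -2 + (J + J**2 - 125*r) = -2 + J + J**2 - 125*r)
1/(37166 + sqrt(21801 + O)) - (24941 - a(-77, -61)) = 1/(37166 + sqrt(21801 + 15625)) - (24941 - (-2 - 77 + (-77)**2 - 125*(-61))) = 1/(37166 + sqrt(37426)) - (24941 - (-2 - 77 + 5929 + 7625)) = 1/(37166 + sqrt(37426)) - (24941 - 1*13475) = 1/(37166 + sqrt(37426)) - (24941 - 13475) = 1/(37166 + sqrt(37426)) - 1*11466 = 1/(37166 + sqrt(37426)) - 11466 = -11466 + 1/(37166 + sqrt(37426))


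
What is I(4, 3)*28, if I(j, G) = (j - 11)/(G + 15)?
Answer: -98/9 ≈ -10.889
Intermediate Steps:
I(j, G) = (-11 + j)/(15 + G)
I(4, 3)*28 = ((-11 + 4)/(15 + 3))*28 = (-7/18)*28 = ((1/18)*(-7))*28 = -7/18*28 = -98/9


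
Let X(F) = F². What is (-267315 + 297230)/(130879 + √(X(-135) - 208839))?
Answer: 783049057/3425900651 - 5983*I*√190614/3425900651 ≈ 0.22857 - 0.00076247*I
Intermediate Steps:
(-267315 + 297230)/(130879 + √(X(-135) - 208839)) = (-267315 + 297230)/(130879 + √((-135)² - 208839)) = 29915/(130879 + √(18225 - 208839)) = 29915/(130879 + √(-190614)) = 29915/(130879 + I*√190614)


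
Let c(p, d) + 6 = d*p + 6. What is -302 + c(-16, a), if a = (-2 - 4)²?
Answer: -878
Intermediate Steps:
a = 36 (a = (-6)² = 36)
c(p, d) = d*p (c(p, d) = -6 + (d*p + 6) = -6 + (6 + d*p) = d*p)
-302 + c(-16, a) = -302 + 36*(-16) = -302 - 576 = -878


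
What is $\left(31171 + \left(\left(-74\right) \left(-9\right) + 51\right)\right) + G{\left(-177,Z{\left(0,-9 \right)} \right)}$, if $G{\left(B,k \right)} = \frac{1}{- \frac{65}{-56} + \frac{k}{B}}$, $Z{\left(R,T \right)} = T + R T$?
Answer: $\frac{127650968}{4003} \approx 31889.0$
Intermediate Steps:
$G{\left(B,k \right)} = \frac{1}{\frac{65}{56} + \frac{k}{B}}$ ($G{\left(B,k \right)} = \frac{1}{\left(-65\right) \left(- \frac{1}{56}\right) + \frac{k}{B}} = \frac{1}{\frac{65}{56} + \frac{k}{B}}$)
$\left(31171 + \left(\left(-74\right) \left(-9\right) + 51\right)\right) + G{\left(-177,Z{\left(0,-9 \right)} \right)} = \left(31171 + \left(\left(-74\right) \left(-9\right) + 51\right)\right) + 56 \left(-177\right) \frac{1}{56 \left(- 9 \left(1 + 0\right)\right) + 65 \left(-177\right)} = \left(31171 + \left(666 + 51\right)\right) + 56 \left(-177\right) \frac{1}{56 \left(\left(-9\right) 1\right) - 11505} = \left(31171 + 717\right) + 56 \left(-177\right) \frac{1}{56 \left(-9\right) - 11505} = 31888 + 56 \left(-177\right) \frac{1}{-504 - 11505} = 31888 + 56 \left(-177\right) \frac{1}{-12009} = 31888 + 56 \left(-177\right) \left(- \frac{1}{12009}\right) = 31888 + \frac{3304}{4003} = \frac{127650968}{4003}$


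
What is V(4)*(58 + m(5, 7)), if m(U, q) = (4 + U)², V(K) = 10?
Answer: 1390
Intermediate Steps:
V(4)*(58 + m(5, 7)) = 10*(58 + (4 + 5)²) = 10*(58 + 9²) = 10*(58 + 81) = 10*139 = 1390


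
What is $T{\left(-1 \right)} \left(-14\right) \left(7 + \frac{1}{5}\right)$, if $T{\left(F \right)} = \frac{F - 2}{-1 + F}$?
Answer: $- \frac{756}{5} \approx -151.2$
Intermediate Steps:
$T{\left(F \right)} = \frac{-2 + F}{-1 + F}$
$T{\left(-1 \right)} \left(-14\right) \left(7 + \frac{1}{5}\right) = \frac{-2 - 1}{-1 - 1} \left(-14\right) \left(7 + \frac{1}{5}\right) = \frac{1}{-2} \left(-3\right) \left(-14\right) \left(7 + \frac{1}{5}\right) = \left(- \frac{1}{2}\right) \left(-3\right) \left(-14\right) \frac{36}{5} = \frac{3}{2} \left(-14\right) \frac{36}{5} = \left(-21\right) \frac{36}{5} = - \frac{756}{5}$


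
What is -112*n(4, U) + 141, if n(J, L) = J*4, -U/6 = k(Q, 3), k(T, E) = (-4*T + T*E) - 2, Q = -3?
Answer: -1651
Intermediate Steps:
k(T, E) = -2 - 4*T + E*T (k(T, E) = (-4*T + E*T) - 2 = -2 - 4*T + E*T)
U = -6 (U = -6*(-2 - 4*(-3) + 3*(-3)) = -6*(-2 + 12 - 9) = -6*1 = -6)
n(J, L) = 4*J
-112*n(4, U) + 141 = -448*4 + 141 = -112*16 + 141 = -1792 + 141 = -1651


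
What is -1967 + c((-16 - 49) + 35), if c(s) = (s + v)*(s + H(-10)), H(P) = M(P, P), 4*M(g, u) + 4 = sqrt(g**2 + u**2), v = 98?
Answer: -4075 + 170*sqrt(2) ≈ -3834.6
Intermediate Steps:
M(g, u) = -1 + sqrt(g**2 + u**2)/4
H(P) = -1 + sqrt(2)*sqrt(P**2)/4 (H(P) = -1 + sqrt(P**2 + P**2)/4 = -1 + sqrt(2*P**2)/4 = -1 + (sqrt(2)*sqrt(P**2))/4 = -1 + sqrt(2)*sqrt(P**2)/4)
c(s) = (98 + s)*(-1 + s + 5*sqrt(2)/2) (c(s) = (s + 98)*(s + (-1 + sqrt(2)*sqrt((-10)**2)/4)) = (98 + s)*(s + (-1 + sqrt(2)*sqrt(100)/4)) = (98 + s)*(s + (-1 + (1/4)*sqrt(2)*10)) = (98 + s)*(s + (-1 + 5*sqrt(2)/2)) = (98 + s)*(-1 + s + 5*sqrt(2)/2))
-1967 + c((-16 - 49) + 35) = -1967 + (-98 + ((-16 - 49) + 35)**2 + 97*((-16 - 49) + 35) + 245*sqrt(2) + 5*((-16 - 49) + 35)*sqrt(2)/2) = -1967 + (-98 + (-65 + 35)**2 + 97*(-65 + 35) + 245*sqrt(2) + 5*(-65 + 35)*sqrt(2)/2) = -1967 + (-98 + (-30)**2 + 97*(-30) + 245*sqrt(2) + (5/2)*(-30)*sqrt(2)) = -1967 + (-98 + 900 - 2910 + 245*sqrt(2) - 75*sqrt(2)) = -1967 + (-2108 + 170*sqrt(2)) = -4075 + 170*sqrt(2)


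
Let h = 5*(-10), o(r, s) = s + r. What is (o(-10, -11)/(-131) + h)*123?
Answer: -803067/131 ≈ -6130.3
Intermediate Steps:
o(r, s) = r + s
h = -50
(o(-10, -11)/(-131) + h)*123 = ((-10 - 11)/(-131) - 50)*123 = (-21*(-1/131) - 50)*123 = (21/131 - 50)*123 = -6529/131*123 = -803067/131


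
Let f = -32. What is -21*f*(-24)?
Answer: -16128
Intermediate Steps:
-21*f*(-24) = -21*(-32)*(-24) = 672*(-24) = -16128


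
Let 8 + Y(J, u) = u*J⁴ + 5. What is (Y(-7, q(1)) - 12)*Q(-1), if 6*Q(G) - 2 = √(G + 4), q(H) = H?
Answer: 2386/3 + 1193*√3/3 ≈ 1484.1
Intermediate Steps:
Y(J, u) = -3 + u*J⁴ (Y(J, u) = -8 + (u*J⁴ + 5) = -8 + (5 + u*J⁴) = -3 + u*J⁴)
Q(G) = ⅓ + √(4 + G)/6 (Q(G) = ⅓ + √(G + 4)/6 = ⅓ + √(4 + G)/6)
(Y(-7, q(1)) - 12)*Q(-1) = ((-3 + 1*(-7)⁴) - 12)*(⅓ + √(4 - 1)/6) = ((-3 + 1*2401) - 12)*(⅓ + √3/6) = ((-3 + 2401) - 12)*(⅓ + √3/6) = (2398 - 12)*(⅓ + √3/6) = 2386*(⅓ + √3/6) = 2386/3 + 1193*√3/3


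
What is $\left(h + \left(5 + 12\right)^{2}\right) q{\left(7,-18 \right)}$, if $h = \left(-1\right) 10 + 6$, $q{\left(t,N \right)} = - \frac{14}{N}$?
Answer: $\frac{665}{3} \approx 221.67$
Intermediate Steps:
$h = -4$ ($h = -10 + 6 = -4$)
$\left(h + \left(5 + 12\right)^{2}\right) q{\left(7,-18 \right)} = \left(-4 + \left(5 + 12\right)^{2}\right) \left(- \frac{14}{-18}\right) = \left(-4 + 17^{2}\right) \left(\left(-14\right) \left(- \frac{1}{18}\right)\right) = \left(-4 + 289\right) \frac{7}{9} = 285 \cdot \frac{7}{9} = \frac{665}{3}$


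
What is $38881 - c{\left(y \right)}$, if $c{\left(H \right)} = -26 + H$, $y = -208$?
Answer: $39115$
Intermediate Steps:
$38881 - c{\left(y \right)} = 38881 - \left(-26 - 208\right) = 38881 - -234 = 38881 + 234 = 39115$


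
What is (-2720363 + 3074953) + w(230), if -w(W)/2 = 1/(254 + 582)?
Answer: 148218619/418 ≈ 3.5459e+5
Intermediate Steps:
w(W) = -1/418 (w(W) = -2/(254 + 582) = -2/836 = -2*1/836 = -1/418)
(-2720363 + 3074953) + w(230) = (-2720363 + 3074953) - 1/418 = 354590 - 1/418 = 148218619/418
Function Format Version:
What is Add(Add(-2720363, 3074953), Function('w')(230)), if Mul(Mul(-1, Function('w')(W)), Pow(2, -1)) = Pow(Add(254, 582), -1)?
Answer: Rational(148218619, 418) ≈ 3.5459e+5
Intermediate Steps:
Function('w')(W) = Rational(-1, 418) (Function('w')(W) = Mul(-2, Pow(Add(254, 582), -1)) = Mul(-2, Pow(836, -1)) = Mul(-2, Rational(1, 836)) = Rational(-1, 418))
Add(Add(-2720363, 3074953), Function('w')(230)) = Add(Add(-2720363, 3074953), Rational(-1, 418)) = Add(354590, Rational(-1, 418)) = Rational(148218619, 418)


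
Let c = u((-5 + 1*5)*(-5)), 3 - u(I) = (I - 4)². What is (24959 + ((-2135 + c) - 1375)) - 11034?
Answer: 10402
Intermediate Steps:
u(I) = 3 - (-4 + I)² (u(I) = 3 - (I - 4)² = 3 - (-4 + I)²)
c = -13 (c = 3 - (-4 + (-5 + 1*5)*(-5))² = 3 - (-4 + (-5 + 5)*(-5))² = 3 - (-4 + 0*(-5))² = 3 - (-4 + 0)² = 3 - 1*(-4)² = 3 - 1*16 = 3 - 16 = -13)
(24959 + ((-2135 + c) - 1375)) - 11034 = (24959 + ((-2135 - 13) - 1375)) - 11034 = (24959 + (-2148 - 1375)) - 11034 = (24959 - 3523) - 11034 = 21436 - 11034 = 10402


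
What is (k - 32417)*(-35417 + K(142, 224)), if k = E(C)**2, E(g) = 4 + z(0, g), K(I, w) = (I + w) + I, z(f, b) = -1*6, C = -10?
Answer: 1131505417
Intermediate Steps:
z(f, b) = -6
K(I, w) = w + 2*I
E(g) = -2 (E(g) = 4 - 6 = -2)
k = 4 (k = (-2)**2 = 4)
(k - 32417)*(-35417 + K(142, 224)) = (4 - 32417)*(-35417 + (224 + 2*142)) = -32413*(-35417 + (224 + 284)) = -32413*(-35417 + 508) = -32413*(-34909) = 1131505417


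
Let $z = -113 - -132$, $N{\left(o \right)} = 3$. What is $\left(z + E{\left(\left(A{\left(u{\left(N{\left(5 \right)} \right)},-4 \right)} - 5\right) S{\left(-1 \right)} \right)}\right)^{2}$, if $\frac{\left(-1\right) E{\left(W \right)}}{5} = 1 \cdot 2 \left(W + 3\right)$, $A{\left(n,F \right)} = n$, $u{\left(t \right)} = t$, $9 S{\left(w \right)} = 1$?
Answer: $\frac{6241}{81} \approx 77.049$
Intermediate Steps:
$S{\left(w \right)} = \frac{1}{9}$ ($S{\left(w \right)} = \frac{1}{9} \cdot 1 = \frac{1}{9}$)
$E{\left(W \right)} = -30 - 10 W$ ($E{\left(W \right)} = - 5 \cdot 1 \cdot 2 \left(W + 3\right) = - 5 \cdot 2 \left(3 + W\right) = - 5 \left(6 + 2 W\right) = -30 - 10 W$)
$z = 19$ ($z = -113 + 132 = 19$)
$\left(z + E{\left(\left(A{\left(u{\left(N{\left(5 \right)} \right)},-4 \right)} - 5\right) S{\left(-1 \right)} \right)}\right)^{2} = \left(19 - \left(30 + 10 \left(3 - 5\right) \frac{1}{9}\right)\right)^{2} = \left(19 - \left(30 + 10 \left(\left(-2\right) \frac{1}{9}\right)\right)\right)^{2} = \left(19 - \frac{250}{9}\right)^{2} = \left(- \frac{79}{9}\right)^{2} = \frac{6241}{81}$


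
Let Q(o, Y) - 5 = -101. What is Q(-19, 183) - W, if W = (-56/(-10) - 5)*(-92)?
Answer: -204/5 ≈ -40.800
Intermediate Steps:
Q(o, Y) = -96 (Q(o, Y) = 5 - 101 = -96)
W = -276/5 (W = (-56*(-⅒) - 5)*(-92) = (28/5 - 5)*(-92) = (⅗)*(-92) = -276/5 ≈ -55.200)
Q(-19, 183) - W = -96 - 1*(-276/5) = -96 + 276/5 = -204/5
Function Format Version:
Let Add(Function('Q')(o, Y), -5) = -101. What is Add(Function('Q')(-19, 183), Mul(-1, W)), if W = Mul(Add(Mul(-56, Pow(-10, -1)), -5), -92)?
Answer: Rational(-204, 5) ≈ -40.800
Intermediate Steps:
Function('Q')(o, Y) = -96 (Function('Q')(o, Y) = Add(5, -101) = -96)
W = Rational(-276, 5) (W = Mul(Add(Mul(-56, Rational(-1, 10)), -5), -92) = Mul(Add(Rational(28, 5), -5), -92) = Mul(Rational(3, 5), -92) = Rational(-276, 5) ≈ -55.200)
Add(Function('Q')(-19, 183), Mul(-1, W)) = Add(-96, Mul(-1, Rational(-276, 5))) = Add(-96, Rational(276, 5)) = Rational(-204, 5)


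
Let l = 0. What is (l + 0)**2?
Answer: 0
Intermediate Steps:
(l + 0)**2 = (0 + 0)**2 = 0**2 = 0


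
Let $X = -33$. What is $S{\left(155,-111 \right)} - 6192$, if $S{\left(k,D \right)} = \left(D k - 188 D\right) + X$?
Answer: $-2562$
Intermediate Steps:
$S{\left(k,D \right)} = -33 - 188 D + D k$ ($S{\left(k,D \right)} = \left(D k - 188 D\right) - 33 = \left(- 188 D + D k\right) - 33 = -33 - 188 D + D k$)
$S{\left(155,-111 \right)} - 6192 = \left(-33 - -20868 - 17205\right) - 6192 = \left(-33 + 20868 - 17205\right) - 6192 = 3630 - 6192 = -2562$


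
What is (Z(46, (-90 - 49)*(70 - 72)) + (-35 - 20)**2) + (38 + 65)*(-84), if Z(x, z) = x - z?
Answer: -5859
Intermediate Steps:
(Z(46, (-90 - 49)*(70 - 72)) + (-35 - 20)**2) + (38 + 65)*(-84) = ((46 - (-90 - 49)*(70 - 72)) + (-35 - 20)**2) + (38 + 65)*(-84) = ((46 - (-139)*(-2)) + (-55)**2) + 103*(-84) = ((46 - 1*278) + 3025) - 8652 = ((46 - 278) + 3025) - 8652 = (-232 + 3025) - 8652 = 2793 - 8652 = -5859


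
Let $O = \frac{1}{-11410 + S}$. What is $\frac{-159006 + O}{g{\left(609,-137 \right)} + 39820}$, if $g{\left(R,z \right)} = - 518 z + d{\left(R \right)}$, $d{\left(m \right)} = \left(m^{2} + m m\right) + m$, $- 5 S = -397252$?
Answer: $- \frac{54094159207}{290245717714} \approx -0.18637$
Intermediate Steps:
$S = \frac{397252}{5}$ ($S = \left(- \frac{1}{5}\right) \left(-397252\right) = \frac{397252}{5} \approx 79450.0$)
$d{\left(m \right)} = m + 2 m^{2}$ ($d{\left(m \right)} = \left(m^{2} + m^{2}\right) + m = 2 m^{2} + m = m + 2 m^{2}$)
$g{\left(R,z \right)} = - 518 z + R \left(1 + 2 R\right)$
$O = \frac{5}{340202}$ ($O = \frac{1}{-11410 + \frac{397252}{5}} = \frac{1}{\frac{340202}{5}} = \frac{5}{340202} \approx 1.4697 \cdot 10^{-5}$)
$\frac{-159006 + O}{g{\left(609,-137 \right)} + 39820} = \frac{-159006 + \frac{5}{340202}}{\left(\left(-518\right) \left(-137\right) + 609 \left(1 + 2 \cdot 609\right)\right) + 39820} = - \frac{54094159207}{340202 \left(\left(70966 + 609 \left(1 + 1218\right)\right) + 39820\right)} = - \frac{54094159207}{340202 \left(\left(70966 + 609 \cdot 1219\right) + 39820\right)} = - \frac{54094159207}{340202 \left(\left(70966 + 742371\right) + 39820\right)} = - \frac{54094159207}{340202 \left(813337 + 39820\right)} = - \frac{54094159207}{340202 \cdot 853157} = \left(- \frac{54094159207}{340202}\right) \frac{1}{853157} = - \frac{54094159207}{290245717714}$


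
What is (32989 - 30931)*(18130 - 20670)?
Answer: -5227320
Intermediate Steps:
(32989 - 30931)*(18130 - 20670) = 2058*(-2540) = -5227320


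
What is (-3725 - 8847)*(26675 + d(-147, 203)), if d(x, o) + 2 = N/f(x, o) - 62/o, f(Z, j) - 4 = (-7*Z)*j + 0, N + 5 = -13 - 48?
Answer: -2031369774348644/6057839 ≈ -3.3533e+8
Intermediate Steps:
N = -66 (N = -5 + (-13 - 48) = -5 - 61 = -66)
f(Z, j) = 4 - 7*Z*j (f(Z, j) = 4 + ((-7*Z)*j + 0) = 4 + (-7*Z*j + 0) = 4 - 7*Z*j)
d(x, o) = -2 - 66/(4 - 7*o*x) - 62/o (d(x, o) = -2 + (-66/(4 - 7*x*o) - 62/o) = -2 + (-66/(4 - 7*o*x) - 62/o) = -2 - 66/(4 - 7*o*x) - 62/o)
(-3725 - 8847)*(26675 + d(-147, 203)) = (-3725 - 8847)*(26675 + (-2 - 62/203 + 66/(-4 + 7*203*(-147)))) = -12572*(26675 + (-2 - 62*1/203 + 66/(-4 - 208887))) = -12572*(26675 + (-2 - 62/203 + 66/(-208891))) = -12572*(26675 + (-2 - 62/203 + 66*(-1/208891))) = -12572*(26675 + (-2 - 62/203 - 66/208891)) = -12572*(26675 - 97774386/42404873) = -12572*1131052212889/42404873 = -2031369774348644/6057839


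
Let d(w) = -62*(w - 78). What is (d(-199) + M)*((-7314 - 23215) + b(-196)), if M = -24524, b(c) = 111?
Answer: 223572300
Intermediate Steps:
d(w) = 4836 - 62*w (d(w) = -62*(-78 + w) = 4836 - 62*w)
(d(-199) + M)*((-7314 - 23215) + b(-196)) = ((4836 - 62*(-199)) - 24524)*((-7314 - 23215) + 111) = ((4836 + 12338) - 24524)*(-30529 + 111) = (17174 - 24524)*(-30418) = -7350*(-30418) = 223572300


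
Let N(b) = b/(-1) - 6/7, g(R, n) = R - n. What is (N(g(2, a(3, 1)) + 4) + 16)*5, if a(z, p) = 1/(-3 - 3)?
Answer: 1885/42 ≈ 44.881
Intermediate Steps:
a(z, p) = -⅙ (a(z, p) = 1/(-6) = -⅙)
N(b) = -6/7 - b (N(b) = b*(-1) - 6*⅐ = -b - 6/7 = -6/7 - b)
(N(g(2, a(3, 1)) + 4) + 16)*5 = ((-6/7 - ((2 - 1*(-⅙)) + 4)) + 16)*5 = ((-6/7 - ((2 + ⅙) + 4)) + 16)*5 = ((-6/7 - (13/6 + 4)) + 16)*5 = ((-6/7 - 1*37/6) + 16)*5 = ((-6/7 - 37/6) + 16)*5 = (-295/42 + 16)*5 = (377/42)*5 = 1885/42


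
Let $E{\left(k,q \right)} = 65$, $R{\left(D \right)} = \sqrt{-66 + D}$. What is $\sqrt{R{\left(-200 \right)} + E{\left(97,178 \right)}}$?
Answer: $\sqrt{65 + i \sqrt{266}} \approx 8.1245 + 1.0037 i$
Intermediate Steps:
$\sqrt{R{\left(-200 \right)} + E{\left(97,178 \right)}} = \sqrt{\sqrt{-66 - 200} + 65} = \sqrt{\sqrt{-266} + 65} = \sqrt{i \sqrt{266} + 65} = \sqrt{65 + i \sqrt{266}}$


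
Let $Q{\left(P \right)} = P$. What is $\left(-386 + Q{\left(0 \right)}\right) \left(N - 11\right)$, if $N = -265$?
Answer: $106536$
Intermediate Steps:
$\left(-386 + Q{\left(0 \right)}\right) \left(N - 11\right) = \left(-386 + 0\right) \left(-265 - 11\right) = \left(-386\right) \left(-276\right) = 106536$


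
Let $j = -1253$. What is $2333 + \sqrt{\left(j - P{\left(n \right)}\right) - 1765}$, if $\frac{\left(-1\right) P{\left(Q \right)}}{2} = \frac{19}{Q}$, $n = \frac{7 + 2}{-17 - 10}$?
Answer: $2333 + 6 i \sqrt{87} \approx 2333.0 + 55.964 i$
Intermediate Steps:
$n = - \frac{1}{3}$ ($n = \frac{9}{-27} = 9 \left(- \frac{1}{27}\right) = - \frac{1}{3} \approx -0.33333$)
$P{\left(Q \right)} = - \frac{38}{Q}$ ($P{\left(Q \right)} = - 2 \frac{19}{Q} = - \frac{38}{Q}$)
$2333 + \sqrt{\left(j - P{\left(n \right)}\right) - 1765} = 2333 + \sqrt{\left(-1253 - - \frac{38}{- \frac{1}{3}}\right) - 1765} = 2333 + \sqrt{\left(-1253 - \left(-38\right) \left(-3\right)\right) - 1765} = 2333 + \sqrt{\left(-1253 - 114\right) - 1765} = 2333 + \sqrt{-1367 - 1765} = 2333 + \sqrt{-3132} = 2333 + 6 i \sqrt{87}$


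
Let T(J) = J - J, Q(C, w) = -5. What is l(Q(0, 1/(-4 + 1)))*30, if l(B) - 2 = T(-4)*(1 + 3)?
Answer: 60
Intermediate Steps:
T(J) = 0
l(B) = 2 (l(B) = 2 + 0*(1 + 3) = 2 + 0*4 = 2 + 0 = 2)
l(Q(0, 1/(-4 + 1)))*30 = 2*30 = 60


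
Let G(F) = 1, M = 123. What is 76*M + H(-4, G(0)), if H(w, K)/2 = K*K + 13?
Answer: 9376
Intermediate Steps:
H(w, K) = 26 + 2*K**2 (H(w, K) = 2*(K*K + 13) = 2*(K**2 + 13) = 2*(13 + K**2) = 26 + 2*K**2)
76*M + H(-4, G(0)) = 76*123 + (26 + 2*1**2) = 9348 + (26 + 2*1) = 9348 + (26 + 2) = 9348 + 28 = 9376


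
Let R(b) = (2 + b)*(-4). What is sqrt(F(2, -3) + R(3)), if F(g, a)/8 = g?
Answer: 2*I ≈ 2.0*I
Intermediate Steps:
F(g, a) = 8*g
R(b) = -8 - 4*b
sqrt(F(2, -3) + R(3)) = sqrt(8*2 + (-8 - 4*3)) = sqrt(16 + (-8 - 12)) = sqrt(16 - 20) = sqrt(-4) = 2*I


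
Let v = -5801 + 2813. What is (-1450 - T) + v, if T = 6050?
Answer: -10488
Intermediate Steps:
v = -2988
(-1450 - T) + v = (-1450 - 1*6050) - 2988 = (-1450 - 6050) - 2988 = -7500 - 2988 = -10488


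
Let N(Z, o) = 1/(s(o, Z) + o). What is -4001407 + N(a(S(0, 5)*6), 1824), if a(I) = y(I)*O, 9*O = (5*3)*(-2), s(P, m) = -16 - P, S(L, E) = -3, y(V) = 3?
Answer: -64022513/16 ≈ -4.0014e+6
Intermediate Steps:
O = -10/3 (O = ((5*3)*(-2))/9 = (15*(-2))/9 = (1/9)*(-30) = -10/3 ≈ -3.3333)
a(I) = -10 (a(I) = 3*(-10/3) = -10)
N(Z, o) = -1/16 (N(Z, o) = 1/((-16 - o) + o) = 1/(-16) = -1/16)
-4001407 + N(a(S(0, 5)*6), 1824) = -4001407 - 1/16 = -64022513/16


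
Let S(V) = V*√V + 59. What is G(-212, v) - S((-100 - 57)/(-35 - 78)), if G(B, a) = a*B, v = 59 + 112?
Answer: -36311 - 157*√17741/12769 ≈ -36313.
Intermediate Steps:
v = 171
G(B, a) = B*a
S(V) = 59 + V^(3/2) (S(V) = V^(3/2) + 59 = 59 + V^(3/2))
G(-212, v) - S((-100 - 57)/(-35 - 78)) = -212*171 - (59 + ((-100 - 57)/(-35 - 78))^(3/2)) = -36252 - (59 + (-157/(-113))^(3/2)) = -36252 - (59 + (-157*(-1/113))^(3/2)) = -36252 - (59 + (157/113)^(3/2)) = -36252 - (59 + 157*√17741/12769) = -36252 + (-59 - 157*√17741/12769) = -36311 - 157*√17741/12769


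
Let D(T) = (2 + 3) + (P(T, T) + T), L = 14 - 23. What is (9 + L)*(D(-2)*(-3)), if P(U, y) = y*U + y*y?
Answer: 0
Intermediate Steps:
L = -9
P(U, y) = y**2 + U*y (P(U, y) = U*y + y**2 = y**2 + U*y)
D(T) = 5 + T + 2*T**2 (D(T) = (2 + 3) + (T*(T + T) + T) = 5 + (T*(2*T) + T) = 5 + (2*T**2 + T) = 5 + (T + 2*T**2) = 5 + T + 2*T**2)
(9 + L)*(D(-2)*(-3)) = (9 - 9)*((5 - 2 + 2*(-2)**2)*(-3)) = 0*((5 - 2 + 2*4)*(-3)) = 0*((5 - 2 + 8)*(-3)) = 0*(11*(-3)) = 0*(-33) = 0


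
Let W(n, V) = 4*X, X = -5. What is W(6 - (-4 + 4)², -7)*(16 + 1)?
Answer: -340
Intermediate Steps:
W(n, V) = -20 (W(n, V) = 4*(-5) = -20)
W(6 - (-4 + 4)², -7)*(16 + 1) = -20*(16 + 1) = -20*17 = -340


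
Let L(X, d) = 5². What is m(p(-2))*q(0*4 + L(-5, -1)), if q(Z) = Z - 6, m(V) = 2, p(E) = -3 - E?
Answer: 38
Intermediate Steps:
L(X, d) = 25
q(Z) = -6 + Z
m(p(-2))*q(0*4 + L(-5, -1)) = 2*(-6 + (0*4 + 25)) = 2*(-6 + (0 + 25)) = 2*(-6 + 25) = 2*19 = 38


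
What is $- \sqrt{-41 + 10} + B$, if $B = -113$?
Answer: $-113 - i \sqrt{31} \approx -113.0 - 5.5678 i$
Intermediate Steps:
$- \sqrt{-41 + 10} + B = - \sqrt{-41 + 10} - 113 = - \sqrt{-31} - 113 = - i \sqrt{31} - 113 = -113 - i \sqrt{31}$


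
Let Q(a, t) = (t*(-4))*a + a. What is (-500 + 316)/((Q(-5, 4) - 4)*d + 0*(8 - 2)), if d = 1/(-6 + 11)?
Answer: -920/71 ≈ -12.958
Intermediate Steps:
Q(a, t) = a - 4*a*t (Q(a, t) = (-4*t)*a + a = -4*a*t + a = a - 4*a*t)
d = ⅕ (d = 1/5 = ⅕ ≈ 0.20000)
(-500 + 316)/((Q(-5, 4) - 4)*d + 0*(8 - 2)) = (-500 + 316)/((-5*(1 - 4*4) - 4)*(⅕) + 0*(8 - 2)) = -184/((-5*(1 - 16) - 4)*(⅕) + 0*6) = -184/((-5*(-15) - 4)*(⅕) + 0) = -184/((75 - 4)*(⅕) + 0) = -184/(71*(⅕) + 0) = -184/(71/5 + 0) = -184/71/5 = -184*5/71 = -920/71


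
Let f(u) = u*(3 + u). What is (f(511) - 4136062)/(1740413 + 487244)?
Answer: -3873408/2227657 ≈ -1.7388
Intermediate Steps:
(f(511) - 4136062)/(1740413 + 487244) = (511*(3 + 511) - 4136062)/(1740413 + 487244) = (511*514 - 4136062)/2227657 = (262654 - 4136062)*(1/2227657) = -3873408*1/2227657 = -3873408/2227657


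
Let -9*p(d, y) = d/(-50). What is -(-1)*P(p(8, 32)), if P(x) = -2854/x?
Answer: -321075/2 ≈ -1.6054e+5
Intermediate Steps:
p(d, y) = d/450 (p(d, y) = -d/(9*(-50)) = -d*(-1)/(9*50) = -(-1)*d/450 = d/450)
-(-1)*P(p(8, 32)) = -(-1)*(-2854/((1/450)*8)) = -(-1)*(-2854/4/225) = -(-1)*(-2854*225/4) = -(-1)*(-321075)/2 = -1*321075/2 = -321075/2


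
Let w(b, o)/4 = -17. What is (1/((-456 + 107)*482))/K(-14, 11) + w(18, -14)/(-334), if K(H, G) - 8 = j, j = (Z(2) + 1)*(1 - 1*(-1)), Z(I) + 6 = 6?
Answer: 57193953/280924060 ≈ 0.20359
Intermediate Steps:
Z(I) = 0 (Z(I) = -6 + 6 = 0)
w(b, o) = -68 (w(b, o) = 4*(-17) = -68)
j = 2 (j = (0 + 1)*(1 - 1*(-1)) = 1*(1 + 1) = 1*2 = 2)
K(H, G) = 10 (K(H, G) = 8 + 2 = 10)
(1/((-456 + 107)*482))/K(-14, 11) + w(18, -14)/(-334) = (1/((-456 + 107)*482))/10 - 68/(-334) = ((1/482)/(-349))*(1/10) - 68*(-1/334) = -1/349*1/482*(1/10) + 34/167 = -1/168218*1/10 + 34/167 = -1/1682180 + 34/167 = 57193953/280924060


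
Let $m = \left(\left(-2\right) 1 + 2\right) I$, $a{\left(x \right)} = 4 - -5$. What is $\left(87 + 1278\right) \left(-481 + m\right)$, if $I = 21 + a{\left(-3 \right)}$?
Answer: $-656565$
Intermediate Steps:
$a{\left(x \right)} = 9$ ($a{\left(x \right)} = 4 + 5 = 9$)
$I = 30$ ($I = 21 + 9 = 30$)
$m = 0$ ($m = \left(\left(-2\right) 1 + 2\right) 30 = \left(-2 + 2\right) 30 = 0 \cdot 30 = 0$)
$\left(87 + 1278\right) \left(-481 + m\right) = \left(87 + 1278\right) \left(-481 + 0\right) = 1365 \left(-481\right) = -656565$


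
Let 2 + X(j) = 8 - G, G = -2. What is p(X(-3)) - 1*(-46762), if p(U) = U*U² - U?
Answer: 47266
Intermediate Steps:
X(j) = 8 (X(j) = -2 + (8 - 1*(-2)) = -2 + (8 + 2) = -2 + 10 = 8)
p(U) = U³ - U
p(X(-3)) - 1*(-46762) = (8³ - 1*8) - 1*(-46762) = (512 - 8) + 46762 = 504 + 46762 = 47266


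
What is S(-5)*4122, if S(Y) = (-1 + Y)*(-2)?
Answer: 49464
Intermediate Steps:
S(Y) = 2 - 2*Y
S(-5)*4122 = (2 - 2*(-5))*4122 = (2 + 10)*4122 = 12*4122 = 49464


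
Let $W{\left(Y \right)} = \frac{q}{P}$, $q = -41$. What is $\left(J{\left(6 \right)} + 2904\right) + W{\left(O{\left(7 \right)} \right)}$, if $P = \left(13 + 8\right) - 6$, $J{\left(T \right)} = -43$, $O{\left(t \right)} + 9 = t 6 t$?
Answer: $\frac{42874}{15} \approx 2858.3$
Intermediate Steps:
$O{\left(t \right)} = -9 + 6 t^{2}$ ($O{\left(t \right)} = -9 + t 6 t = -9 + 6 t t = -9 + 6 t^{2}$)
$P = 15$ ($P = 21 - 6 = 15$)
$W{\left(Y \right)} = - \frac{41}{15}$
$\left(J{\left(6 \right)} + 2904\right) + W{\left(O{\left(7 \right)} \right)} = \left(-43 + 2904\right) - \frac{41}{15} = 2861 - \frac{41}{15} = \frac{42874}{15}$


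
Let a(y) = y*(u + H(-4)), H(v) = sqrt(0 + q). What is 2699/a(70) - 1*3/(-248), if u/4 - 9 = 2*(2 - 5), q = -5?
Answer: 4031757/1293320 - 2699*I*sqrt(5)/10430 ≈ 3.1174 - 0.57863*I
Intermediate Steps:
H(v) = I*sqrt(5) (H(v) = sqrt(0 - 5) = sqrt(-5) = I*sqrt(5))
u = 12 (u = 36 + 4*(2*(2 - 5)) = 36 + 4*(2*(-3)) = 36 + 4*(-6) = 36 - 24 = 12)
a(y) = y*(12 + I*sqrt(5))
2699/a(70) - 1*3/(-248) = 2699/((70*(12 + I*sqrt(5)))) - 1*3/(-248) = 2699/(840 + 70*I*sqrt(5)) - 3*(-1/248) = 2699/(840 + 70*I*sqrt(5)) + 3/248 = 3/248 + 2699/(840 + 70*I*sqrt(5))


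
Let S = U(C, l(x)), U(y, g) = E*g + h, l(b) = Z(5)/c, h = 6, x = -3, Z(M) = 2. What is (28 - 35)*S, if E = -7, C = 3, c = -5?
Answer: -308/5 ≈ -61.600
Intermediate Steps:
l(b) = -⅖ (l(b) = 2/(-5) = 2*(-⅕) = -⅖)
U(y, g) = 6 - 7*g (U(y, g) = -7*g + 6 = 6 - 7*g)
S = 44/5 (S = 6 - 7*(-⅖) = 6 + 14/5 = 44/5 ≈ 8.8000)
(28 - 35)*S = (28 - 35)*(44/5) = -7*44/5 = -308/5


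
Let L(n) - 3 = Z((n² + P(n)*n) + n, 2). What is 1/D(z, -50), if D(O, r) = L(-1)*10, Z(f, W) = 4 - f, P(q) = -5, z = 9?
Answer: 1/20 ≈ 0.050000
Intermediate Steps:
L(n) = 7 - n² + 4*n (L(n) = 3 + (4 - ((n² - 5*n) + n)) = 3 + (4 - (n² - 4*n)) = 3 + (4 + (-n² + 4*n)) = 3 + (4 - n² + 4*n) = 7 - n² + 4*n)
D(O, r) = 20 (D(O, r) = (7 - 1*(-1)*(-4 - 1))*10 = (7 - 1*(-1)*(-5))*10 = (7 - 5)*10 = 2*10 = 20)
1/D(z, -50) = 1/20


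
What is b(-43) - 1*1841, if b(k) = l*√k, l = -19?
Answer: -1841 - 19*I*√43 ≈ -1841.0 - 124.59*I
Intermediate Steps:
b(k) = -19*√k
b(-43) - 1*1841 = -19*I*√43 - 1*1841 = -19*I*√43 - 1841 = -1841 - 19*I*√43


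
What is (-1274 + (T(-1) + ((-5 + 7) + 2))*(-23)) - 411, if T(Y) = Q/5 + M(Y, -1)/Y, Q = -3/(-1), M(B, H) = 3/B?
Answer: -9299/5 ≈ -1859.8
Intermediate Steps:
Q = 3 (Q = -3*(-1) = 3)
T(Y) = ⅗ + 3/Y² (T(Y) = 3/5 + (3/Y)/Y = 3*(⅕) + 3/Y² = ⅗ + 3/Y²)
(-1274 + (T(-1) + ((-5 + 7) + 2))*(-23)) - 411 = (-1274 + ((⅗ + 3/(-1)²) + ((-5 + 7) + 2))*(-23)) - 411 = (-1274 + ((⅗ + 3*1) + (2 + 2))*(-23)) - 411 = (-1274 + ((⅗ + 3) + 4)*(-23)) - 411 = (-1274 + (18/5 + 4)*(-23)) - 411 = (-1274 + (38/5)*(-23)) - 411 = (-1274 - 874/5) - 411 = -7244/5 - 411 = -9299/5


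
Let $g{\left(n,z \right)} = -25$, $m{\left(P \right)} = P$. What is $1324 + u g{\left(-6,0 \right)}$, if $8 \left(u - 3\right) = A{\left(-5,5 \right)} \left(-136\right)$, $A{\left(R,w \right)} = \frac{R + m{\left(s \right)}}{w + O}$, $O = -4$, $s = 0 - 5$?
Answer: $-3001$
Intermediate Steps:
$s = -5$ ($s = 0 - 5 = -5$)
$A{\left(R,w \right)} = \frac{-5 + R}{-4 + w}$ ($A{\left(R,w \right)} = \frac{R - 5}{w - 4} = \frac{-5 + R}{-4 + w}$)
$u = 173$ ($u = 3 + \frac{\frac{-5 - 5}{-4 + 5} \left(-136\right)}{8} = 3 + \frac{1^{-1} \left(-10\right) \left(-136\right)}{8} = 3 + \frac{1 \left(-10\right) \left(-136\right)}{8} = 3 + \frac{\left(-10\right) \left(-136\right)}{8} = 3 + \frac{1}{8} \cdot 1360 = 3 + 170 = 173$)
$1324 + u g{\left(-6,0 \right)} = 1324 + 173 \left(-25\right) = 1324 - 4325 = -3001$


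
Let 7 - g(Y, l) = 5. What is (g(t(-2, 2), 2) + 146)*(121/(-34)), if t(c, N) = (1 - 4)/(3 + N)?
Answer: -8954/17 ≈ -526.71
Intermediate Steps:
t(c, N) = -3/(3 + N)
g(Y, l) = 2 (g(Y, l) = 7 - 1*5 = 7 - 5 = 2)
(g(t(-2, 2), 2) + 146)*(121/(-34)) = (2 + 146)*(121/(-34)) = 148*(121*(-1/34)) = 148*(-121/34) = -8954/17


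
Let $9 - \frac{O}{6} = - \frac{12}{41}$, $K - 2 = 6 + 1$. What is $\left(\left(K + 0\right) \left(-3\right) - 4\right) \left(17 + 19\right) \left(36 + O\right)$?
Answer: $- \frac{4198392}{41} \approx -1.024 \cdot 10^{5}$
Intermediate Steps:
$K = 9$ ($K = 2 + \left(6 + 1\right) = 2 + 7 = 9$)
$O = \frac{2286}{41}$ ($O = 54 - 6 \left(- \frac{12}{41}\right) = 54 - 6 \left(\left(-12\right) \frac{1}{41}\right) = 54 - - \frac{72}{41} = 54 + \frac{72}{41} = \frac{2286}{41} \approx 55.756$)
$\left(\left(K + 0\right) \left(-3\right) - 4\right) \left(17 + 19\right) \left(36 + O\right) = \left(\left(9 + 0\right) \left(-3\right) - 4\right) \left(17 + 19\right) \left(36 + \frac{2286}{41}\right) = \left(9 \left(-3\right) - 4\right) 36 \cdot \frac{3762}{41} = \left(-27 - 4\right) 36 \cdot \frac{3762}{41} = \left(-31\right) 36 \cdot \frac{3762}{41} = \left(-1116\right) \frac{3762}{41} = - \frac{4198392}{41}$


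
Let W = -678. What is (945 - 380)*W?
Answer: -383070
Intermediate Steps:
(945 - 380)*W = (945 - 380)*(-678) = 565*(-678) = -383070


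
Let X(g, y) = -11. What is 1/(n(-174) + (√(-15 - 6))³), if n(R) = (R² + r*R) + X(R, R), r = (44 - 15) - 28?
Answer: 30091/905477542 + 21*I*√21/905477542 ≈ 3.3232e-5 + 1.0628e-7*I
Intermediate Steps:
r = 1 (r = 29 - 28 = 1)
n(R) = -11 + R + R² (n(R) = (R² + 1*R) - 11 = (R² + R) - 11 = (R + R²) - 11 = -11 + R + R²)
1/(n(-174) + (√(-15 - 6))³) = 1/((-11 - 174 + (-174)²) + (√(-15 - 6))³) = 1/((-11 - 174 + 30276) + (√(-21))³) = 1/(30091 + (I*√21)³) = 1/(30091 - 21*I*√21)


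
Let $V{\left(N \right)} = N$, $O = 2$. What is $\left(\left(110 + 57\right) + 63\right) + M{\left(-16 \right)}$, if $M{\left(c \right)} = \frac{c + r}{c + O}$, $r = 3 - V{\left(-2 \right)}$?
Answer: $\frac{3231}{14} \approx 230.79$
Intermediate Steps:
$r = 5$ ($r = 3 - -2 = 3 + 2 = 5$)
$M{\left(c \right)} = \frac{5 + c}{2 + c}$ ($M{\left(c \right)} = \frac{c + 5}{c + 2} = \frac{5 + c}{2 + c}$)
$\left(\left(110 + 57\right) + 63\right) + M{\left(-16 \right)} = \left(\left(110 + 57\right) + 63\right) + \frac{5 - 16}{2 - 16} = \left(167 + 63\right) + \frac{1}{-14} \left(-11\right) = 230 - - \frac{11}{14} = 230 + \frac{11}{14} = \frac{3231}{14}$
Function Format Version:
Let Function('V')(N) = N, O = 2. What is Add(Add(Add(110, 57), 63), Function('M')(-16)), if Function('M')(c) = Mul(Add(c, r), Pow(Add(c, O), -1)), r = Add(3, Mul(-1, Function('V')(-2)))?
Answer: Rational(3231, 14) ≈ 230.79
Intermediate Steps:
r = 5 (r = Add(3, Mul(-1, -2)) = Add(3, 2) = 5)
Function('M')(c) = Mul(Pow(Add(2, c), -1), Add(5, c)) (Function('M')(c) = Mul(Add(c, 5), Pow(Add(c, 2), -1)) = Mul(Add(5, c), Pow(Add(2, c), -1)) = Mul(Pow(Add(2, c), -1), Add(5, c)))
Add(Add(Add(110, 57), 63), Function('M')(-16)) = Add(Add(Add(110, 57), 63), Mul(Pow(Add(2, -16), -1), Add(5, -16))) = Add(Add(167, 63), Mul(Pow(-14, -1), -11)) = Add(230, Mul(Rational(-1, 14), -11)) = Add(230, Rational(11, 14)) = Rational(3231, 14)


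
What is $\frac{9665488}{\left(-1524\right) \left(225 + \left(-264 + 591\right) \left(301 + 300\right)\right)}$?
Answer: $- \frac{604093}{18740628} \approx -0.032234$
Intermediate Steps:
$\frac{9665488}{\left(-1524\right) \left(225 + \left(-264 + 591\right) \left(301 + 300\right)\right)} = \frac{9665488}{\left(-1524\right) \left(225 + 327 \cdot 601\right)} = \frac{9665488}{\left(-1524\right) \left(225 + 196527\right)} = \frac{9665488}{\left(-1524\right) 196752} = \frac{9665488}{-299850048} = 9665488 \left(- \frac{1}{299850048}\right) = - \frac{604093}{18740628}$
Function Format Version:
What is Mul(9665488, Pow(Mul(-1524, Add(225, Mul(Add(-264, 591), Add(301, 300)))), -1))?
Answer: Rational(-604093, 18740628) ≈ -0.032234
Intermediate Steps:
Mul(9665488, Pow(Mul(-1524, Add(225, Mul(Add(-264, 591), Add(301, 300)))), -1)) = Mul(9665488, Pow(Mul(-1524, Add(225, Mul(327, 601))), -1)) = Mul(9665488, Pow(Mul(-1524, Add(225, 196527)), -1)) = Mul(9665488, Pow(Mul(-1524, 196752), -1)) = Mul(9665488, Pow(-299850048, -1)) = Mul(9665488, Rational(-1, 299850048)) = Rational(-604093, 18740628)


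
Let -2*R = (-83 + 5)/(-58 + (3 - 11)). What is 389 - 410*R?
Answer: 6944/11 ≈ 631.27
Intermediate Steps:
R = -13/22 (R = -(-83 + 5)/(2*(-58 + (3 - 11))) = -(-39)/(-58 - 8) = -(-39)/(-66) = -(-39)*(-1)/66 = -1/2*13/11 = -13/22 ≈ -0.59091)
389 - 410*R = 389 - 410*(-13/22) = 389 + 2665/11 = 6944/11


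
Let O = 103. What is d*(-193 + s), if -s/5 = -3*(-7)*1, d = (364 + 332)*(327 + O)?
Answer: -89185440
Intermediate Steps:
d = 299280 (d = (364 + 332)*(327 + 103) = 696*430 = 299280)
s = -105 (s = -5*(-3*(-7)) = -105 ≈ -105.00)
d*(-193 + s) = 299280*(-193 - 105) = 299280*(-298) = -89185440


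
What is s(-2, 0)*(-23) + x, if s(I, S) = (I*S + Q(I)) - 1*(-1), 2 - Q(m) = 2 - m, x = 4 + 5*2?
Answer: 37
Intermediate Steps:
x = 14 (x = 4 + 10 = 14)
Q(m) = m (Q(m) = 2 - (2 - m) = 2 + (-2 + m) = m)
s(I, S) = 1 + I + I*S (s(I, S) = (I*S + I) - 1*(-1) = (I + I*S) + 1 = 1 + I + I*S)
s(-2, 0)*(-23) + x = (1 - 2 - 2*0)*(-23) + 14 = (1 - 2 + 0)*(-23) + 14 = -1*(-23) + 14 = 23 + 14 = 37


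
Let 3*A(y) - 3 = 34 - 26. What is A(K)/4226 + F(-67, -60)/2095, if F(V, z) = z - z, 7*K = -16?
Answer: 11/12678 ≈ 0.00086764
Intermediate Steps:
K = -16/7 (K = (⅐)*(-16) = -16/7 ≈ -2.2857)
F(V, z) = 0
A(y) = 11/3 (A(y) = 1 + (34 - 26)/3 = 1 + (⅓)*8 = 1 + 8/3 = 11/3)
A(K)/4226 + F(-67, -60)/2095 = (11/3)/4226 + 0/2095 = (11/3)*(1/4226) + 0*(1/2095) = 11/12678 + 0 = 11/12678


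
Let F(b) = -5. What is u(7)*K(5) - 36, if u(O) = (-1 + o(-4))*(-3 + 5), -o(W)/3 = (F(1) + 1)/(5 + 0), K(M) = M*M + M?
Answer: 48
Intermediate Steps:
K(M) = M + M**2 (K(M) = M**2 + M = M + M**2)
o(W) = 12/5 (o(W) = -3*(-5 + 1)/(5 + 0) = -(-12)/5 = -3*(-4/5) = 12/5)
u(O) = 14/5 (u(O) = (-1 + 12/5)*(-3 + 5) = (7/5)*2 = 14/5)
u(7)*K(5) - 36 = 14*(5*(1 + 5))/5 - 36 = 14*(5*6)/5 - 36 = (14/5)*30 - 36 = 84 - 36 = 48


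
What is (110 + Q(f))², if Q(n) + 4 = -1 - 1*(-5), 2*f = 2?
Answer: 12100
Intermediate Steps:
f = 1 (f = (½)*2 = 1)
Q(n) = 0 (Q(n) = -4 + (-1 - 1*(-5)) = -4 + (-1 + 5) = -4 + 4 = 0)
(110 + Q(f))² = (110 + 0)² = 110² = 12100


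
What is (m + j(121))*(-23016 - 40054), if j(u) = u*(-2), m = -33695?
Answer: 2140406590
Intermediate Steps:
j(u) = -2*u
(m + j(121))*(-23016 - 40054) = (-33695 - 2*121)*(-23016 - 40054) = (-33695 - 242)*(-63070) = -33937*(-63070) = 2140406590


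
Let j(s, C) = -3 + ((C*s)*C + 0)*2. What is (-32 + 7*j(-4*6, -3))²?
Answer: 9467929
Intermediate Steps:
j(s, C) = -3 + 2*s*C² (j(s, C) = -3 + (s*C² + 0)*2 = -3 + (s*C²)*2 = -3 + 2*s*C²)
(-32 + 7*j(-4*6, -3))² = (-32 + 7*(-3 + 2*(-4*6)*(-3)²))² = (-32 + 7*(-3 + 2*(-24)*9))² = (-32 + 7*(-3 - 432))² = (-32 + 7*(-435))² = (-32 - 3045)² = (-3077)² = 9467929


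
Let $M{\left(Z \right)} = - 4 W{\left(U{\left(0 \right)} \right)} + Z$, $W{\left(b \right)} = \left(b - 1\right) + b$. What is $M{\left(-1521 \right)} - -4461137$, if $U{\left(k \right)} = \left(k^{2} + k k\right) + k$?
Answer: $4459620$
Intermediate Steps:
$U{\left(k \right)} = k + 2 k^{2}$ ($U{\left(k \right)} = \left(k^{2} + k^{2}\right) + k = 2 k^{2} + k = k + 2 k^{2}$)
$W{\left(b \right)} = -1 + 2 b$ ($W{\left(b \right)} = \left(-1 + b\right) + b = -1 + 2 b$)
$M{\left(Z \right)} = 4 + Z$ ($M{\left(Z \right)} = - 4 \left(-1 + 2 \cdot 0 \left(1 + 2 \cdot 0\right)\right) + Z = - 4 \left(-1 + 2 \cdot 0 \left(1 + 0\right)\right) + Z = - 4 \left(-1 + 2 \cdot 0 \cdot 1\right) + Z = - 4 \left(-1 + 2 \cdot 0\right) + Z = - 4 \left(-1 + 0\right) + Z = \left(-4\right) \left(-1\right) + Z = 4 + Z$)
$M{\left(-1521 \right)} - -4461137 = \left(4 - 1521\right) - -4461137 = -1517 + 4461137 = 4459620$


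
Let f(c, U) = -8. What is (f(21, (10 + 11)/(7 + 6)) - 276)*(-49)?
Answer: 13916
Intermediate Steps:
(f(21, (10 + 11)/(7 + 6)) - 276)*(-49) = (-8 - 276)*(-49) = -284*(-49) = 13916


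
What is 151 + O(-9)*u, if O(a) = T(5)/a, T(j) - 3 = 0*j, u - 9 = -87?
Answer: 177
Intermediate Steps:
u = -78 (u = 9 - 87 = -78)
T(j) = 3 (T(j) = 3 + 0*j = 3 + 0 = 3)
O(a) = 3/a
151 + O(-9)*u = 151 + (3/(-9))*(-78) = 151 + (3*(-⅑))*(-78) = 151 - ⅓*(-78) = 151 + 26 = 177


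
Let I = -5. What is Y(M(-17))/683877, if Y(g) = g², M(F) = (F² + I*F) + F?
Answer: 42483/227959 ≈ 0.18636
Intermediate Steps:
M(F) = F² - 4*F (M(F) = (F² - 5*F) + F = F² - 4*F)
Y(M(-17))/683877 = (-17*(-4 - 17))²/683877 = (-17*(-21))²*(1/683877) = 357²*(1/683877) = 127449*(1/683877) = 42483/227959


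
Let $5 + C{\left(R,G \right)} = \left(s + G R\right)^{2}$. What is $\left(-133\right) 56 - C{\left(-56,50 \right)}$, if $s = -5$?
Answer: $-7875468$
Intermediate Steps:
$C{\left(R,G \right)} = -5 + \left(-5 + G R\right)^{2}$
$\left(-133\right) 56 - C{\left(-56,50 \right)} = \left(-133\right) 56 - \left(-5 + \left(-5 + 50 \left(-56\right)\right)^{2}\right) = -7448 - \left(-5 + \left(-5 - 2800\right)^{2}\right) = -7448 - \left(-5 + \left(-2805\right)^{2}\right) = -7448 - \left(-5 + 7868025\right) = -7448 - 7868020 = -7875468$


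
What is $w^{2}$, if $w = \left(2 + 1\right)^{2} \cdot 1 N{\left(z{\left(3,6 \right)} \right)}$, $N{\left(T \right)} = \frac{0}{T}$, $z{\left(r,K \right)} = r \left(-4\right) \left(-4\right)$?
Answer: $0$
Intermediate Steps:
$z{\left(r,K \right)} = 16 r$ ($z{\left(r,K \right)} = - 4 r \left(-4\right) = 16 r$)
$N{\left(T \right)} = 0$
$w = 0$ ($w = \left(2 + 1\right)^{2} \cdot 1 \cdot 0 = 3^{2} \cdot 1 \cdot 0 = 9 \cdot 1 \cdot 0 = 9 \cdot 0 = 0$)
$w^{2} = 0^{2} = 0$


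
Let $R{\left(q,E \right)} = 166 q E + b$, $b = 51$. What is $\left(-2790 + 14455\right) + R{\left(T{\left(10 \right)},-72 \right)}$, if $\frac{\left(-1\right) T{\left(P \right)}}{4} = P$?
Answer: $489796$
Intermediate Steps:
$T{\left(P \right)} = - 4 P$
$R{\left(q,E \right)} = 51 + 166 E q$ ($R{\left(q,E \right)} = 166 q E + 51 = 166 E q + 51 = 51 + 166 E q$)
$\left(-2790 + 14455\right) + R{\left(T{\left(10 \right)},-72 \right)} = \left(-2790 + 14455\right) + \left(51 + 166 \left(-72\right) \left(\left(-4\right) 10\right)\right) = 11665 + \left(51 + 166 \left(-72\right) \left(-40\right)\right) = 11665 + \left(51 + 478080\right) = 11665 + 478131 = 489796$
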